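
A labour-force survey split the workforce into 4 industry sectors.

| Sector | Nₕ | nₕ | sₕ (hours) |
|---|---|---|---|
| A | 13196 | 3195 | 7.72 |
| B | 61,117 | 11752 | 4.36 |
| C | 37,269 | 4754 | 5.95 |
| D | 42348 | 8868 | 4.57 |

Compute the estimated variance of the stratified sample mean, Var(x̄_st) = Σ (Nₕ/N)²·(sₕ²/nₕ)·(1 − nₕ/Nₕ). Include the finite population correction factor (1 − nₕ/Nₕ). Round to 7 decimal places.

N = 153930. Term for each stratum: Wₕ²sₕ²/nₕ·(1−nₕ/Nₕ).
Var(x̄_st) = 0.0001038970 + 0.0002059661 + 0.0003808550 + 0.0001409219 = 0.0008316401 → 0.0008316.

0.0008316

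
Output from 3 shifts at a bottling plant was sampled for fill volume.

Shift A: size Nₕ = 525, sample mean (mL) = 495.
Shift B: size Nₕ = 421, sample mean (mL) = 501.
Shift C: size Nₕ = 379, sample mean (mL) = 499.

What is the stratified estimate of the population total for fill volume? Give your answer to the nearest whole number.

A: 525·495 = 259875
B: 421·501 = 210921
C: 379·499 = 189121
τ̂ = Σ Nₕx̄ₕ = 659917.

659917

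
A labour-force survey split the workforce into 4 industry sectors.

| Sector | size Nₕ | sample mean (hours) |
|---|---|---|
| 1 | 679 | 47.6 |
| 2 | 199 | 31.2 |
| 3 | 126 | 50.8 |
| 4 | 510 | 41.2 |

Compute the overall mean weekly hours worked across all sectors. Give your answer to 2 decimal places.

x̄_st = (Σ Nₕx̄ₕ) / (Σ Nₕ) = (679·47.6 + 199·31.2 + 126·50.8 + 510·41.2) / 1514
= 65942 / 1514 = 43.5548... → 43.55.

43.55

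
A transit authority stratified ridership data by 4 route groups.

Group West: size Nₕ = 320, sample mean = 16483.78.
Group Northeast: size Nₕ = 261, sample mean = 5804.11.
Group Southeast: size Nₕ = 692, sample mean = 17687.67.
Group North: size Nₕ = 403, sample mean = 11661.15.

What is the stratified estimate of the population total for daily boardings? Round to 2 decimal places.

West: 320·16483.78 = 5274809.6
Northeast: 261·5804.11 = 1514872.71
Southeast: 692·17687.67 = 12239867.64
North: 403·11661.15 = 4699443.45
τ̂ = Σ Nₕx̄ₕ = 23728993.40.

23728993.40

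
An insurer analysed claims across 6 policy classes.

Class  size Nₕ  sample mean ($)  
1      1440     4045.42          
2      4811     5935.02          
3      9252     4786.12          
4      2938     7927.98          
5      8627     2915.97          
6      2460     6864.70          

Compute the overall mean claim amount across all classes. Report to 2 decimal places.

4876.58

N = 1440 + 4811 + 9252 + 2938 + 8627 + 2460 = 29528.
The stratified mean weights each stratum mean by its population share Nₕ/N.
Σ Nₕx̄ₕ = 1440·4045.42 + 4811·5935.02 + 9252·4786.12 + 2938·7927.98 + 8627·2915.97 + 2460·6864.70 = 5825404.8 + 28553381.22 + 44281182.24 + 23292405.24 + 25156073.19 + 16887162 = 143995608.69.
Divide by N: 143995608.69 / 29528 = 4876.5785... → 4876.58.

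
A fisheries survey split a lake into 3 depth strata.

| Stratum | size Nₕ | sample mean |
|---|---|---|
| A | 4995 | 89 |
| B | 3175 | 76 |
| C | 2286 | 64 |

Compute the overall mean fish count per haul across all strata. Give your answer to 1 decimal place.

N = 10456; weights Wₕ = Nₕ/N = (0.4777, 0.3037, 0.2186).
x̄_st = Σ Wₕ·x̄ₕ = 0.4777·89 + 0.3037·76 + 0.2186·64 ≈ 79.587...
→ 79.6.

79.6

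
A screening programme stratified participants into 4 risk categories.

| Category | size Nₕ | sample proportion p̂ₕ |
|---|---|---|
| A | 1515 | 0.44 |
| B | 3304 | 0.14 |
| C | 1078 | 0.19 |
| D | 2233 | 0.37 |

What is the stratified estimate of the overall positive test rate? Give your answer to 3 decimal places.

0.266

N = 1515 + 3304 + 1078 + 2233 = 8130.
Overall proportion = Σ (Nₕ/N)·p̂ₕ.
Σ Nₕp̂ₕ = 666.6 + 462.56 + 204.82 + 826.21 = 2160.19.
2160.19 / 8130 = 0.26571... → 0.266.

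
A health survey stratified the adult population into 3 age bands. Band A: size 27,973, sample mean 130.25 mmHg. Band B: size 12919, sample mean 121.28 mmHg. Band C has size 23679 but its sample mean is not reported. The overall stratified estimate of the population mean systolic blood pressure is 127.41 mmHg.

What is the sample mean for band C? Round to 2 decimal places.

N = 27973 + 12919 + 23679 = 64571.
Overall total = μ·N = 127.41·64571 = 8226991.11.
Subtract the known strata: 27973·130.25 + 12919·121.28 = 5210299.57.
Remaining total for band C: 8226991.11 − 5210299.57 = 3016691.54.
Divide by its size: 3016691.54 / 23679 = 127.3994... → 127.40.

127.40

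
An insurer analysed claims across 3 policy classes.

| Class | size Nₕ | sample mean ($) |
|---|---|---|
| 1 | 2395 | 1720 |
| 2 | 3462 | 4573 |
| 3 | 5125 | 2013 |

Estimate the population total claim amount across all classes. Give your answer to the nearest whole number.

1: 2395·1720 = 4119400
2: 3462·4573 = 15831726
3: 5125·2013 = 10316625
τ̂ = Σ Nₕx̄ₕ = 30267751.

30267751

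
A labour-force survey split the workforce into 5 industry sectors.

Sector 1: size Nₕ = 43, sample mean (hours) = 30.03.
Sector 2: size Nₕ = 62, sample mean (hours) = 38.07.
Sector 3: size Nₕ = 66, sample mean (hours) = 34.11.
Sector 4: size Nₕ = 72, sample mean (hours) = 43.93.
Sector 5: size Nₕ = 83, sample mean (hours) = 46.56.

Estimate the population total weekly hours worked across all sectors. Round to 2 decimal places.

12930.33

Population total = Σ Nₕ·x̄ₕ (each stratum's size times its mean).
43·30.03 + 62·38.07 + 66·34.11 + 72·43.93 + 83·46.56 = 1291.29 + 2360.34 + 2251.26 + 3162.96 + 3864.48 = 12930.33.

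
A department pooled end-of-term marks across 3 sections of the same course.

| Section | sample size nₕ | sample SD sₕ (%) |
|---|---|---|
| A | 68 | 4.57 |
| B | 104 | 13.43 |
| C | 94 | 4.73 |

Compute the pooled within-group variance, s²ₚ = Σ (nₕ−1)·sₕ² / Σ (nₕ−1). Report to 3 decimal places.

Degrees of freedom: 67 + 103 + 93 = 263.
Σ(nₕ−1)sₕ² = 67·20.8849 + 103·180.3649 + 93·22.3729 = 22057.5527.
s²ₚ = 22057.5527 / 263 = 83.86902... → 83.869.

83.869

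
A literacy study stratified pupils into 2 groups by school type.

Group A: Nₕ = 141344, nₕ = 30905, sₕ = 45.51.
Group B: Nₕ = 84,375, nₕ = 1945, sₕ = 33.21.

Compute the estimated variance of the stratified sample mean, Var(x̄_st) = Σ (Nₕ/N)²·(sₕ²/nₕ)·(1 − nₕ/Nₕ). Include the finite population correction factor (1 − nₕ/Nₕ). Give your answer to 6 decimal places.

0.097940

N = 225719; Wₕ = Nₕ/N.
group A: (141344/225719)²·45.51²/30905·(1 − 30905/141344) = 0.020532817
group B: (84375/225719)²·33.21²/1945·(1 − 1945/84375) = 0.077407135
Sum = 0.097939952 → 0.097940.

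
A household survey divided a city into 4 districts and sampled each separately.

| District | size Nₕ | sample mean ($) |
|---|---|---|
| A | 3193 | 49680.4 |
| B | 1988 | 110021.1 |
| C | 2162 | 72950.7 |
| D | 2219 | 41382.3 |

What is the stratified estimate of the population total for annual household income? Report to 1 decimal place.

626898201.1

Estimate total by summing Nₕ·x̄ₕ over strata.
3193·49680.4 + 1988·110021.1 + 2162·72950.7 + 2219·41382.3 = 158629517.2 + 218721946.8 + 157719413.4 + 91827323.7 = 626898201.1.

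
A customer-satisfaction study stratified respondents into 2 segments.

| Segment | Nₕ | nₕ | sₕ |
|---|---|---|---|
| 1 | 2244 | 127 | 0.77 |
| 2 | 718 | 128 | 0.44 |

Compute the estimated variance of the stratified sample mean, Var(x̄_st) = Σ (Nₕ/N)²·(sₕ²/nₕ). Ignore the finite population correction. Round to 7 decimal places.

N = 2962. Term for each stratum: Wₕ²sₕ²/nₕ.
Var(x̄_st) = 0.0026794973 + 0.0000888739 = 0.0027683712 → 0.0027684.

0.0027684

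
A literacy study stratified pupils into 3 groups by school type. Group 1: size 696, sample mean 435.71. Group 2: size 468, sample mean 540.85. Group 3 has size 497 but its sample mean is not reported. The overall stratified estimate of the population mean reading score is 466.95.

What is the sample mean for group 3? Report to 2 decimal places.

441.11

Σ Nₕx̄ₕ = N·μ, so 497·x̄_3 = 1661·466.95 − (696·435.71 + 468·540.85).
= 775603.95 − 556371.96 = 219231.99.
x̄_3 = 219231.99 / 497 = 441.1106... → 441.11.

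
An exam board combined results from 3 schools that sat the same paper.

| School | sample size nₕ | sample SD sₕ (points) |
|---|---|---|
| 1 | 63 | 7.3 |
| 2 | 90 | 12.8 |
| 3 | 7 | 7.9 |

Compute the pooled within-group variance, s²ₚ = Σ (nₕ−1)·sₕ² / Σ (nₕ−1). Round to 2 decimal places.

1: (63−1)·7.3² = 62·53.29 = 3303.98
2: (90−1)·12.8² = 89·163.84 = 14581.76
3: (7−1)·7.9² = 6·62.41 = 374.46
Numerator = 18260.2; denominator = Σ(nₕ−1) = 157.
s²ₚ = 18260.2/157 = 116.3070... → 116.31.

116.31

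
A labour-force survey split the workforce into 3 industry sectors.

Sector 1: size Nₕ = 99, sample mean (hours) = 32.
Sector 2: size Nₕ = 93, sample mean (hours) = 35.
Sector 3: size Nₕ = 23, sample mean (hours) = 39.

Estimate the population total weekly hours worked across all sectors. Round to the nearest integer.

7320

1: 99·32 = 3168
2: 93·35 = 3255
3: 23·39 = 897
τ̂ = Σ Nₕx̄ₕ = 7320.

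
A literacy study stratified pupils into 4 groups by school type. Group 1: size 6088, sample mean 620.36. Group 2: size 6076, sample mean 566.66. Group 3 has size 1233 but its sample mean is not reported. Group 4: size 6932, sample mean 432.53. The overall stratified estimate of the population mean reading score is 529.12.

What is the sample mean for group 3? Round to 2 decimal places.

N = 6088 + 6076 + 1233 + 6932 = 20329.
Overall total = μ·N = 529.12·20329 = 10756480.48.
Subtract the known strata: 6088·620.36 + 6076·566.66 + 6932·432.53 = 10218075.8.
Remaining total for group 3: 10756480.48 − 10218075.8 = 538404.68.
Divide by its size: 538404.68 / 1233 = 436.6624... → 436.66.

436.66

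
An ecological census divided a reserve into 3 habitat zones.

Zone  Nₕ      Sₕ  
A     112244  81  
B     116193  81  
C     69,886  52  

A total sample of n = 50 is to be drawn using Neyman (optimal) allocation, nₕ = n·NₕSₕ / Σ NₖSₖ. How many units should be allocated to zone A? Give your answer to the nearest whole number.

Σ NₕSₕ = 112244·81 + 116193·81 + 69886·52 = 22137469.
Share for A: 9091764/22137469 = 0.41070.
n_A = 50 × 0.41070 = 20.535... → 21.

21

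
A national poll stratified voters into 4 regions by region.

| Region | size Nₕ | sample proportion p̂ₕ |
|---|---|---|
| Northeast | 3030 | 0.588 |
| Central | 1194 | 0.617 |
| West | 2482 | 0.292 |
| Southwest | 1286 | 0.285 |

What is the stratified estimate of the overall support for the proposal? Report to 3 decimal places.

Wₕ = Nₕ/N with N = 7992: 0.3791, 0.1494, 0.3106, 0.1609.
p̂_st = 0.3791·0.588 + 0.1494·0.617 + 0.3106·0.292 + 0.1609·0.285 ≈ 0.45165... → 0.452.

0.452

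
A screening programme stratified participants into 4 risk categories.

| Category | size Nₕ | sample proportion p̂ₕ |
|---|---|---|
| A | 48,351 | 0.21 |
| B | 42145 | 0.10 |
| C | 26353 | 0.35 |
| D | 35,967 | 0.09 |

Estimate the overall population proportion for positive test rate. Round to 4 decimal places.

N = 48351 + 42145 + 26353 + 35967 = 152816.
Overall proportion = Σ (Nₕ/N)·p̂ₕ.
Σ Nₕp̂ₕ = 10153.71 + 4214.5 + 9223.55 + 3237.03 = 26828.79.
26828.79 / 152816 = 0.175563... → 0.1756.

0.1756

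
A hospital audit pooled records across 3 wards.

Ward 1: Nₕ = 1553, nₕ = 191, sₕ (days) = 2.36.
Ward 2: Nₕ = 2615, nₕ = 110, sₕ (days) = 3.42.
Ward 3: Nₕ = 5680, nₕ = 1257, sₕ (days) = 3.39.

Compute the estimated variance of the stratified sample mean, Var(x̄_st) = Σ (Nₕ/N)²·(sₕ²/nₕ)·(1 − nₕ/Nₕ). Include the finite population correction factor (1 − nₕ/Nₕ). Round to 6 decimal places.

0.010186

N = 9848; Wₕ = Nₕ/N.
ward 1: (1553/9848)²·2.36²/191·(1 − 191/1553) = 0.000635980
ward 2: (2615/9848)²·3.42²/110·(1 − 110/2615) = 0.007181958
ward 3: (5680/9848)²·3.39²/1257·(1 − 1257/5680) = 0.002368281
Sum = 0.010186219 → 0.010186.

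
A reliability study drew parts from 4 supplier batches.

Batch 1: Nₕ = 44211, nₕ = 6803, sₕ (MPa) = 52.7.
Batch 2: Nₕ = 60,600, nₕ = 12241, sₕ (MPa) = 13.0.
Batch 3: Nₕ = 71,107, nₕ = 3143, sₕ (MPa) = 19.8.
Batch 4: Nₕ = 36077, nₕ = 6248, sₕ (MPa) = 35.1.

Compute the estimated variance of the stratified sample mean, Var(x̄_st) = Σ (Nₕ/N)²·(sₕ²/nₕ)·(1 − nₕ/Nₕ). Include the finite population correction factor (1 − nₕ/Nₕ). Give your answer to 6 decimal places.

0.034058

N = 211995; Wₕ = Nₕ/N.
batch 1: (44211/211995)²·52.7²/6803·(1 − 6803/44211) = 0.015023266
batch 2: (60600/211995)²·13.0²/12241·(1 − 12241/60600) = 0.000900261
batch 3: (71107/211995)²·19.8²/3143·(1 − 3143/71107) = 0.013413004
batch 4: (36077/211995)²·35.1²/6248·(1 − 6248/36077) = 0.004721621
Sum = 0.034058151 → 0.034058.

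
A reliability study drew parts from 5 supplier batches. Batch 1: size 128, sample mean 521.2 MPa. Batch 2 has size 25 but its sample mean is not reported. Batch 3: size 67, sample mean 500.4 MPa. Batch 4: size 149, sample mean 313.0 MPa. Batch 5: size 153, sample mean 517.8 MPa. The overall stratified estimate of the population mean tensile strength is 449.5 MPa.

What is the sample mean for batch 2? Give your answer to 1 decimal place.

341.5

N = 128 + 25 + 67 + 149 + 153 = 522.
Overall total = μ·N = 449.5·522 = 234639.
Subtract the known strata: 128·521.2 + 67·500.4 + 149·313.0 + 153·517.8 = 226100.8.
Remaining total for batch 2: 234639 − 226100.8 = 8538.2.
Divide by its size: 8538.2 / 25 = 341.528 → 341.5.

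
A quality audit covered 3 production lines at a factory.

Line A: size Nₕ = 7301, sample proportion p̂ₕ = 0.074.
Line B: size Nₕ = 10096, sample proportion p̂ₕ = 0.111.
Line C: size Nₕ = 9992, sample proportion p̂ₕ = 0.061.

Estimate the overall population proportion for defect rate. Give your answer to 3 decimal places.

0.083

N = 7301 + 10096 + 9992 = 27389.
Overall proportion = Σ (Nₕ/N)·p̂ₕ.
Σ Nₕp̂ₕ = 540.274 + 1120.656 + 609.512 = 2270.442.
2270.442 / 27389 = 0.08290... → 0.083.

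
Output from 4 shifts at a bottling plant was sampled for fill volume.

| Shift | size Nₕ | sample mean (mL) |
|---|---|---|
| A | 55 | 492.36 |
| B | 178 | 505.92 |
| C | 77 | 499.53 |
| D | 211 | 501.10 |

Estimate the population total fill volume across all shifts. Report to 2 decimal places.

261329.47

Estimate total by summing Nₕ·x̄ₕ over strata.
55·492.36 + 178·505.92 + 77·499.53 + 211·501.10 = 27079.8 + 90053.76 + 38463.81 + 105732.1 = 261329.47.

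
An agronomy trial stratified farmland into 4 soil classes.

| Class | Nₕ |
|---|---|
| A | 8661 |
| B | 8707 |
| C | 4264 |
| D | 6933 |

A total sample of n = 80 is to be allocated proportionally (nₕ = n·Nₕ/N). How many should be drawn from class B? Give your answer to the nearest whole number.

24

Share of class B = 8707/28565 = 0.30481.
Allocate 80 × 0.30481 = 24.385... → 24.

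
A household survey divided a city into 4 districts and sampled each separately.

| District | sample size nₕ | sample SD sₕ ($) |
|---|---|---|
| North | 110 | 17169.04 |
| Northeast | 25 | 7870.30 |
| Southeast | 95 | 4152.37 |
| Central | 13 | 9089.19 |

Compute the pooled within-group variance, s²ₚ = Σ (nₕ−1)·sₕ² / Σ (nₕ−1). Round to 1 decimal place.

151587033.0

North: (110−1)·17169.04² = 109·294775934.5216 = 32130576862.8544
Northeast: (25−1)·7870.30² = 24·61941622.09 = 1486598930.16
Southeast: (95−1)·4152.37² = 94·17242176.6169 = 1620764601.9886
Central: (13−1)·9089.19² = 12·82613374.8561 = 991360498.2732
Numerator = 36229300893.2762; denominator = Σ(nₕ−1) = 239.
s²ₚ = 36229300893.2762/239 = 151587033.026... → 151587033.0.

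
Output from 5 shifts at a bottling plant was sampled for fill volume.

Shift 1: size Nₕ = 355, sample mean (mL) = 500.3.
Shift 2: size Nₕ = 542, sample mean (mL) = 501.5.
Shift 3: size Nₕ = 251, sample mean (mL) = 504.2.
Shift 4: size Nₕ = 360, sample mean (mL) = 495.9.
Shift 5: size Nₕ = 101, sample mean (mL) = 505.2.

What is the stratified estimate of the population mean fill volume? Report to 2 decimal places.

500.64

N = 1609; weights Wₕ = Nₕ/N = (0.2206, 0.3369, 0.1560, 0.2237, 0.0628).
x̄_st = Σ Wₕ·x̄ₕ = 0.2206·500.3 + 0.3369·501.5 + 0.1560·504.2 + 0.2237·495.9 + 0.0628·505.2 ≈ 500.6357...
→ 500.64.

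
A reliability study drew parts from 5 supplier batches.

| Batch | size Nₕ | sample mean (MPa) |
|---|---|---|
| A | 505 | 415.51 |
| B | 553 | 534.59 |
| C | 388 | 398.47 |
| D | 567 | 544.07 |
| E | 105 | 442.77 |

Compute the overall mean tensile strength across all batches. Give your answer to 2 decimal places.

N = 505 + 553 + 388 + 567 + 105 = 2118.
The stratified mean weights each stratum mean by its population share Nₕ/N.
Σ Nₕx̄ₕ = 505·415.51 + 553·534.59 + 388·398.47 + 567·544.07 + 105·442.77 = 209832.55 + 295628.27 + 154606.36 + 308487.69 + 46490.85 = 1015045.72.
Divide by N: 1015045.72 / 2118 = 479.2473... → 479.25.

479.25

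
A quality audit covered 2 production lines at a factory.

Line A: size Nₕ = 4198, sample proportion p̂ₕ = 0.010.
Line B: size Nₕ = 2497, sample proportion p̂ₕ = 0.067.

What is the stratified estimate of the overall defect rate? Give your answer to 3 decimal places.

0.031

Wₕ = Nₕ/N with N = 6695: 0.6270, 0.3730.
p̂_st = 0.6270·0.010 + 0.3730·0.067 ≈ 0.03126... → 0.031.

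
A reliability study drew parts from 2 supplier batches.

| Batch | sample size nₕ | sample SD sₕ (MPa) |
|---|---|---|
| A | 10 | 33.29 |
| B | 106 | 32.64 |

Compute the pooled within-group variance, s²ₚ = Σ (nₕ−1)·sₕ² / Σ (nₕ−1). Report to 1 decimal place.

Degrees of freedom: 9 + 105 = 114.
Σ(nₕ−1)sₕ² = 9·1108.2241 + 105·1065.3696 = 121837.8249.
s²ₚ = 121837.8249 / 114 = 1068.753... → 1068.8.

1068.8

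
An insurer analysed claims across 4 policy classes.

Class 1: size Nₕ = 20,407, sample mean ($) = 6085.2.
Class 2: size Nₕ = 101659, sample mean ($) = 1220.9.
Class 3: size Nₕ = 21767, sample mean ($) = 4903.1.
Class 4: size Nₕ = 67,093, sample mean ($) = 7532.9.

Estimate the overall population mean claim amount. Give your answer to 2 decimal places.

4079.28

x̄_st = (Σ Nₕx̄ₕ) / (Σ Nₕ) = (20407·6085.2 + 101659·1220.9 + 21767·4903.1 + 67093·7532.9) / 210926
= 860426786.9 / 210926 = 4079.2827... → 4079.28.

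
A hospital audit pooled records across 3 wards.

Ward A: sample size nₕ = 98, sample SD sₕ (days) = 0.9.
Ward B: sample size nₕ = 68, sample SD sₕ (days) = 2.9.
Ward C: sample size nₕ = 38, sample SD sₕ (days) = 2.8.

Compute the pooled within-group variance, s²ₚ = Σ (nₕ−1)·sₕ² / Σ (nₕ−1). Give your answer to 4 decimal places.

Degrees of freedom: 97 + 67 + 37 = 201.
Σ(nₕ−1)sₕ² = 97·0.81 + 67·8.41 + 37·7.84 = 932.12.
s²ₚ = 932.12 / 201 = 4.637413... → 4.6374.

4.6374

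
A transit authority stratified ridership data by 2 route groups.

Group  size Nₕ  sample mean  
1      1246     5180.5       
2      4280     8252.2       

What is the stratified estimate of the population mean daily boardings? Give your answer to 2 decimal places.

N = 1246 + 4280 = 5526.
Overall mean = Σ (Nₕ/N)·x̄ₕ — weight by population share, not a simple average.
Σ Nₕx̄ₕ = 1246·5180.5 + 4280·8252.2 = 6454903 + 35319416 = 41774319.
Divide by N: 41774319 / 5526 = 7559.5945... → 7559.59.

7559.59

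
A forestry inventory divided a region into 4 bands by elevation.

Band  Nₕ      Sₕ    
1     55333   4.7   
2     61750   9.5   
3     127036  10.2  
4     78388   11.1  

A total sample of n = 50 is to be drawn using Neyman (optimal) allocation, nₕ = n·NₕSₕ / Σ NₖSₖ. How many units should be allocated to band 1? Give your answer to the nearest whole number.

1: NₕSₕ = 55333·4.7 = 260065.1
2: NₕSₕ = 61750·9.5 = 586625
3: NₕSₕ = 127036·10.2 = 1295767.2
4: NₕSₕ = 78388·11.1 = 870106.8
Σ NₕSₕ = 3012564.1.
n_1 = 50·260065.1/3012564.1 = 4.316... → 4.

4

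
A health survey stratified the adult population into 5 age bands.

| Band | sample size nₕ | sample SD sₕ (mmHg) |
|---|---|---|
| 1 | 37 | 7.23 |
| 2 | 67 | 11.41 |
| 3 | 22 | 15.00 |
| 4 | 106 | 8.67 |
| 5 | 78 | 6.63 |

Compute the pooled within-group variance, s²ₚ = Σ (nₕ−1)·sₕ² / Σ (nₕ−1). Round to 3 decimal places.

Degrees of freedom: 36 + 66 + 21 + 105 + 77 = 305.
Σ(nₕ−1)sₕ² = 36·52.2729 + 66·130.1881 + 21·225 + 105·75.1689 + 77·43.9569 = 26476.6548.
s²ₚ = 26476.6548 / 305 = 86.80870... → 86.809.

86.809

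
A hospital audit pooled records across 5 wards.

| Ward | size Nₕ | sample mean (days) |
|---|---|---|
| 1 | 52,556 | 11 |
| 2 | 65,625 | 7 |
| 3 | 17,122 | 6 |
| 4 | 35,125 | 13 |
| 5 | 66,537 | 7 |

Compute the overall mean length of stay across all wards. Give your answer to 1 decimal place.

x̄_st = (Σ Nₕx̄ₕ) / (Σ Nₕ) = (52556·11 + 65625·7 + 17122·6 + 35125·13 + 66537·7) / 236965
= 2062607 / 236965 = 8.704... → 8.7.

8.7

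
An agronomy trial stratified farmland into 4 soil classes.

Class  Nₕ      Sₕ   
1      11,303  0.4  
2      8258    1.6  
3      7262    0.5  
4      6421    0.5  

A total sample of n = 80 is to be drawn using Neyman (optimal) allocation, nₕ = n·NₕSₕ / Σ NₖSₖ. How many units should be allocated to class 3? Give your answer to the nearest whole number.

12

Σ NₕSₕ = 11303·0.4 + 8258·1.6 + 7262·0.5 + 6421·0.5 = 24575.5.
Share for 3: 3631/24575.5 = 0.14775.
n_3 = 80 × 0.14775 = 11.820... → 12.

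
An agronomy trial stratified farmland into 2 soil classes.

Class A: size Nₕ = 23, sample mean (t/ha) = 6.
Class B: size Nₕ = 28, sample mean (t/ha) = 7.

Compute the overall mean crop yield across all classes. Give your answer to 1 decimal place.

x̄_st = (Σ Nₕx̄ₕ) / (Σ Nₕ) = (23·6 + 28·7) / 51
= 334 / 51 = 6.549... → 6.5.

6.5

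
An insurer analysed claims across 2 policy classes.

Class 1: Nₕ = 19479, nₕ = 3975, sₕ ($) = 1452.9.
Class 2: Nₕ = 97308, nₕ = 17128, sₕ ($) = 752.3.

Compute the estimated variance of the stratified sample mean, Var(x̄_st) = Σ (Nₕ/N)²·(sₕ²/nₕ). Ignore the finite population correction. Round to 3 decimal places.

37.713

N = 116787. Term for each stratum: Wₕ²sₕ²/nₕ.
Var(x̄_st) = 14.773338 + 22.939479 = 37.712817 → 37.713.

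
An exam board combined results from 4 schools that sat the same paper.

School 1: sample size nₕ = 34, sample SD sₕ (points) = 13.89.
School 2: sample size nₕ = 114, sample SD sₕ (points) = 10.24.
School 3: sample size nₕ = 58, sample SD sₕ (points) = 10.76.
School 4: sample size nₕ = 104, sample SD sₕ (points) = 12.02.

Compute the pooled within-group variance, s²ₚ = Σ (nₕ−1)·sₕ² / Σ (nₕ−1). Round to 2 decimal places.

1: (34−1)·13.89² = 33·192.9321 = 6366.7593
2: (114−1)·10.24² = 113·104.8576 = 11848.9088
3: (58−1)·10.76² = 57·115.7776 = 6599.3232
4: (104−1)·12.02² = 103·144.4804 = 14881.4812
Numerator = 39696.4725; denominator = Σ(nₕ−1) = 306.
s²ₚ = 39696.4725/306 = 129.7270... → 129.73.

129.73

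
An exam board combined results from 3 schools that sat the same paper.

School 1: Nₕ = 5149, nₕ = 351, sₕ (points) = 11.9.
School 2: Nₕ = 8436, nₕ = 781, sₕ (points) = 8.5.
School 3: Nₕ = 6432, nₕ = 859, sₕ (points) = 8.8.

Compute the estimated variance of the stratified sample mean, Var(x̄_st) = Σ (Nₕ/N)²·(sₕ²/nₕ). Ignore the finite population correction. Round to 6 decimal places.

0.052434

N = 20017. Term for each stratum: Wₕ²sₕ²/nₕ.
Var(x̄_st) = 0.026695288 + 0.016430924 + 0.009308212 = 0.052434424 → 0.052434.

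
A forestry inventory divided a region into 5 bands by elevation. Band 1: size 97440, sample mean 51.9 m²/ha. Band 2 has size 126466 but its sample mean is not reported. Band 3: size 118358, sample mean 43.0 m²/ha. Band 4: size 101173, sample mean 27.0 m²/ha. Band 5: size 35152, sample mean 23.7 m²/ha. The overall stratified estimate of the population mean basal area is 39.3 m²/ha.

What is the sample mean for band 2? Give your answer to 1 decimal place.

40.3

Σ Nₕx̄ₕ = N·μ, so 126466·x̄_2 = 478589·39.3 − (97440·51.9 + 118358·43.0 + 101173·27.0 + 35152·23.7).
= 18808547.7 − 13711303.4 = 5097244.3.
x̄_2 = 5097244.3 / 126466 = 40.305... → 40.3.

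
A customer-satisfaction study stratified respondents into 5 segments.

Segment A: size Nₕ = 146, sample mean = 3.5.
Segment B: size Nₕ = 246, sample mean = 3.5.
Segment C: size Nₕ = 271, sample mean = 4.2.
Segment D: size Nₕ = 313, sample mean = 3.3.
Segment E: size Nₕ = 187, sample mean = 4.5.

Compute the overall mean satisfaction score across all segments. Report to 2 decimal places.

3.77

x̄_st = (Σ Nₕx̄ₕ) / (Σ Nₕ) = (146·3.5 + 246·3.5 + 271·4.2 + 313·3.3 + 187·4.5) / 1163
= 4384.6 / 1163 = 3.7701... → 3.77.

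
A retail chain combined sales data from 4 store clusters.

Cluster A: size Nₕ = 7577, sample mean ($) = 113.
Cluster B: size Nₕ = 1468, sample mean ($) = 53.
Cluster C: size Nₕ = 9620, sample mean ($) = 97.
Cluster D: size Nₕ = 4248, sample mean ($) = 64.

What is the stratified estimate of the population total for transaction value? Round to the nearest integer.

2139017

Estimate total by summing Nₕ·x̄ₕ over strata.
7577·113 + 1468·53 + 9620·97 + 4248·64 = 856201 + 77804 + 933140 + 271872 = 2139017.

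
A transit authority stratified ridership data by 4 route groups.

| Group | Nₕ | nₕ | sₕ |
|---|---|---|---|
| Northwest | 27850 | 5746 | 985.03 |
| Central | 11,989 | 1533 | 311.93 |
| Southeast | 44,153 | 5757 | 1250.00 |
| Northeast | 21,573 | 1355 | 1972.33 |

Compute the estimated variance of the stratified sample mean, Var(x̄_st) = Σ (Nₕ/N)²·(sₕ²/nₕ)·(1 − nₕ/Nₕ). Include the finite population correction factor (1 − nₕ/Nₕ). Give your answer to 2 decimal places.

N = 105565. Term for each stratum: Wₕ²sₕ²/nₕ·(1−nₕ/Nₕ).
Var(x̄_st) = 9.32802 + 0.71397 + 41.28859 + 112.36439 = 163.69497 → 163.69.

163.69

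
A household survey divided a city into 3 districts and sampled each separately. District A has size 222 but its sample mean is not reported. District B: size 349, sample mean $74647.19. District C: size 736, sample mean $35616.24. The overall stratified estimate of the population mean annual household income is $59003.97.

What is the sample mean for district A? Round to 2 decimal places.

N = 222 + 349 + 736 = 1307.
Overall total = μ·N = 59003.97·1307 = 77118188.79.
Subtract the known strata: 349·74647.19 + 736·35616.24 = 52265421.95.
Remaining total for district A: 77118188.79 − 52265421.95 = 24852766.84.
Divide by its size: 24852766.84 / 222 = 111949.4002... → 111949.40.

111949.40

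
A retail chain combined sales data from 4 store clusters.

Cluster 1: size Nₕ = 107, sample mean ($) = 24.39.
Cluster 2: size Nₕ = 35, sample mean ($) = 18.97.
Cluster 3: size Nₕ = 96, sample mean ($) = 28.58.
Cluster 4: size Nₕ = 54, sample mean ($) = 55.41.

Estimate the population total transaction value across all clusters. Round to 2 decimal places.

9009.50

Population total = Σ Nₕ·x̄ₕ (each stratum's size times its mean).
107·24.39 + 35·18.97 + 96·28.58 + 54·55.41 = 2609.73 + 663.95 + 2743.68 + 2992.14 = 9009.50.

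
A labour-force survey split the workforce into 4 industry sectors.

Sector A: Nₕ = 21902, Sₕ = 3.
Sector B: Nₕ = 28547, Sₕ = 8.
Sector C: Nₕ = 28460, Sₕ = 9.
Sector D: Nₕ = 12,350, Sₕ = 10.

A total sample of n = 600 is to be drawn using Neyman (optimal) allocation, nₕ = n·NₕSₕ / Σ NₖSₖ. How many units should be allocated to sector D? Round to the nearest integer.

A: NₕSₕ = 21902·3 = 65706
B: NₕSₕ = 28547·8 = 228376
C: NₕSₕ = 28460·9 = 256140
D: NₕSₕ = 12350·10 = 123500
Σ NₕSₕ = 673722.
n_D = 600·123500/673722 = 109.986... → 110.

110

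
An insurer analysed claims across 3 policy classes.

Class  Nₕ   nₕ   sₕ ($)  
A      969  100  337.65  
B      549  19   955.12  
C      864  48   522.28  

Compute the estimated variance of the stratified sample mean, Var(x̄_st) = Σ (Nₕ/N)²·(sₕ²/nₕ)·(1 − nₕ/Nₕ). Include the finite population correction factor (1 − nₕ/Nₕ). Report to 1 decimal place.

3337.6

N = 2382. Term for each stratum: Wₕ²sₕ²/nₕ·(1−nₕ/Nₕ).
Var(x̄_st) = 169.1973 + 2462.2207 + 706.1321 = 3337.5501 → 3337.6.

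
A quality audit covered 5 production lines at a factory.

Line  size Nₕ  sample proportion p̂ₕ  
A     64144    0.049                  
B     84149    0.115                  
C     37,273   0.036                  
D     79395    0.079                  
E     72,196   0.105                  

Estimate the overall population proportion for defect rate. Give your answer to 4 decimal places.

0.0831

Wₕ = Nₕ/N with N = 337157: 0.1902, 0.2496, 0.1106, 0.2355, 0.2141.
p̂_st = 0.1902·0.049 + 0.2496·0.115 + 0.1106·0.036 + 0.2355·0.079 + 0.2141·0.105 ≈ 0.083091... → 0.0831.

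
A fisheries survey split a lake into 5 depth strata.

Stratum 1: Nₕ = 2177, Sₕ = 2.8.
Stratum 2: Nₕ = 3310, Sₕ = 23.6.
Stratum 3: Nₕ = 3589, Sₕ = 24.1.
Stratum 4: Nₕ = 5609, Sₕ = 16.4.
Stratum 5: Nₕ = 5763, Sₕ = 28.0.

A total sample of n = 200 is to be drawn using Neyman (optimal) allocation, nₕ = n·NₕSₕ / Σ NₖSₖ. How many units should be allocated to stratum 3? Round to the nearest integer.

41

1: NₕSₕ = 2177·2.8 = 6095.6
2: NₕSₕ = 3310·23.6 = 78116
3: NₕSₕ = 3589·24.1 = 86494.9
4: NₕSₕ = 5609·16.4 = 91987.6
5: NₕSₕ = 5763·28.0 = 161364
Σ NₕSₕ = 424058.1.
n_3 = 200·86494.9/424058.1 = 40.794... → 41.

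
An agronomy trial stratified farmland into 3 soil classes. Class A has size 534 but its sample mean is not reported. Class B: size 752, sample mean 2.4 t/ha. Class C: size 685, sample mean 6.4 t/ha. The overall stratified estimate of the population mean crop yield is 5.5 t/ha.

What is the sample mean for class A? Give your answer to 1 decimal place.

N = 534 + 752 + 685 = 1971.
Overall total = μ·N = 5.5·1971 = 10840.5.
Subtract the known strata: 752·2.4 + 685·6.4 = 6188.8.
Remaining total for class A: 10840.5 − 6188.8 = 4651.7.
Divide by its size: 4651.7 / 534 = 8.711... → 8.7.

8.7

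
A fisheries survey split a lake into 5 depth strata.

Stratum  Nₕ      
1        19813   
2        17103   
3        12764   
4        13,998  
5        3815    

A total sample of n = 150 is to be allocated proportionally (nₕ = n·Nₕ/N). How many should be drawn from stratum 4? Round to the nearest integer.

31

Share of stratum 4 = 13998/67493 = 0.20740.
Allocate 150 × 0.20740 = 31.110... → 31.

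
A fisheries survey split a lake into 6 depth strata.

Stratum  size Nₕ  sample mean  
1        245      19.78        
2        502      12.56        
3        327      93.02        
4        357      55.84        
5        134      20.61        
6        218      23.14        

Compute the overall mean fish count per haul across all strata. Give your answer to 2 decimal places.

38.87

x̄_st = (Σ Nₕx̄ₕ) / (Σ Nₕ) = (245·19.78 + 502·12.56 + 327·93.02 + 357·55.84 + 134·20.61 + 218·23.14) / 1783
= 69309.9 / 1783 = 38.8726... → 38.87.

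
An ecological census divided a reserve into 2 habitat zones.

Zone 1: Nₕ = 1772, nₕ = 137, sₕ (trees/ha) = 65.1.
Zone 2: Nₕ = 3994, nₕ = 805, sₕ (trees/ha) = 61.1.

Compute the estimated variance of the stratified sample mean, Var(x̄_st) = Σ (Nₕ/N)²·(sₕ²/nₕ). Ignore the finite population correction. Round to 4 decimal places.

5.1467

N = 5766. Term for each stratum: Wₕ²sₕ²/nₕ.
Var(x̄_st) = 2.9215920 + 2.2251197 = 5.1467117 → 5.1467.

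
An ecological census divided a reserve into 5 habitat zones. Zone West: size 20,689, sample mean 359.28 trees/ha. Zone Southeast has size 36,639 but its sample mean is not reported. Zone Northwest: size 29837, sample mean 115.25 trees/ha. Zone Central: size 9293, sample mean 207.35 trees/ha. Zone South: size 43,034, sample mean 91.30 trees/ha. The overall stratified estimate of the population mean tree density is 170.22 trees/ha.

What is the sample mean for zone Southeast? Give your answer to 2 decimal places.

191.51

Σ Nₕx̄ₕ = N·μ, so 36639·x̄_Southeast = 139492·170.22 − (20689·359.28 + 29837·115.25 + 9293·207.35 + 43034·91.30).
= 23744328.24 − 16727765.92 = 7016562.32.
x̄_Southeast = 7016562.32 / 36639 = 191.5053... → 191.51.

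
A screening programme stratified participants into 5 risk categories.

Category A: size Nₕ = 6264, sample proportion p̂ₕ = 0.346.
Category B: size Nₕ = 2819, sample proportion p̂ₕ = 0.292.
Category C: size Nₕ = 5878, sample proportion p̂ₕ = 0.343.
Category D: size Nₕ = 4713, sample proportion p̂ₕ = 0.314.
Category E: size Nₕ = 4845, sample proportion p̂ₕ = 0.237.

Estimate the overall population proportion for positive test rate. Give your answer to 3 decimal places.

0.311

N = 6264 + 2819 + 5878 + 4713 + 4845 = 24519.
Overall proportion = Σ (Nₕ/N)·p̂ₕ.
Σ Nₕp̂ₕ = 2167.344 + 823.148 + 2016.154 + 1479.882 + 1148.265 = 7634.793.
7634.793 / 24519 = 0.31138... → 0.311.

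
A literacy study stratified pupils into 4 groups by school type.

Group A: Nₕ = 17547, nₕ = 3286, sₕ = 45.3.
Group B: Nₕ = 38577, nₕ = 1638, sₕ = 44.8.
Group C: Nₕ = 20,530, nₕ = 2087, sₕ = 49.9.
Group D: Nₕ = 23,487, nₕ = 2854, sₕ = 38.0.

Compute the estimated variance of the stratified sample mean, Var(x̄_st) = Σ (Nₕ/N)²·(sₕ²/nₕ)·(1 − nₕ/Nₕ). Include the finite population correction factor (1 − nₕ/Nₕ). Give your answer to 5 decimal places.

0.25919

N = 100141; Wₕ = Nₕ/N.
group A: (17547/100141)²·45.3²/3286·(1 − 3286/17547) = 0.01558324
group B: (38577/100141)²·44.8²/1638·(1 − 1638/38577) = 0.17411327
group C: (20530/100141)²·49.9²/2087·(1 − 2087/20530) = 0.04504798
group D: (23487/100141)²·38.0²/2854·(1 − 2854/23487) = 0.02445002
Sum = 0.25919452 → 0.25919.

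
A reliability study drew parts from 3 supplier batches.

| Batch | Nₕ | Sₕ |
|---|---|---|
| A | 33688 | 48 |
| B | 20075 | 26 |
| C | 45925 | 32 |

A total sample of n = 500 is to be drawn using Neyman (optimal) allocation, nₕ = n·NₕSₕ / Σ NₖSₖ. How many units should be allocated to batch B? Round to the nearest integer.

72

Σ NₕSₕ = 33688·48 + 20075·26 + 45925·32 = 3608574.
Share for B: 521950/3608574 = 0.14464.
n_B = 500 × 0.14464 = 72.321... → 72.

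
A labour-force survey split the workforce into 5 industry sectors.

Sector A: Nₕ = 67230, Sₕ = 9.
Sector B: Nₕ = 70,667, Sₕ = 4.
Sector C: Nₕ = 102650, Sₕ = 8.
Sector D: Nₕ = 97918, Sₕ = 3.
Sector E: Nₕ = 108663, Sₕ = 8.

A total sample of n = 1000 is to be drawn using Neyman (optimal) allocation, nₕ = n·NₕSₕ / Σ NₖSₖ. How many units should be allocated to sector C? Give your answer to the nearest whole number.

286

Σ NₕSₕ = 67230·9 + 70667·4 + 102650·8 + 97918·3 + 108663·8 = 2871996.
Share for C: 821200/2871996 = 0.28593.
n_C = 1000 × 0.28593 = 285.934... → 286.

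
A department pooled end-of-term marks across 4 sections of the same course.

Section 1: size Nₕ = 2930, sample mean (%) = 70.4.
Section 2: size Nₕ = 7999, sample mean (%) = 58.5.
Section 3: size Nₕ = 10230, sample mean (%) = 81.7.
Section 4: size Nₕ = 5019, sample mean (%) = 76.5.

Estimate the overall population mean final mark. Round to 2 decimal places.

x̄_st = (Σ Nₕx̄ₕ) / (Σ Nₕ) = (2930·70.4 + 7999·58.5 + 10230·81.7 + 5019·76.5) / 26178
= 1893958 / 26178 = 72.3492... → 72.35.

72.35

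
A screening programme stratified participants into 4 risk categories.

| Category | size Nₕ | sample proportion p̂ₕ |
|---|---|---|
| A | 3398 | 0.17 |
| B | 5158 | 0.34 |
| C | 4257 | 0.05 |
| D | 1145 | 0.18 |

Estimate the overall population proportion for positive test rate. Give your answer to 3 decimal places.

0.197

Wₕ = Nₕ/N with N = 13958: 0.2434, 0.3695, 0.3050, 0.0820.
p̂_st = 0.2434·0.17 + 0.3695·0.34 + 0.3050·0.05 + 0.0820·0.18 ≈ 0.19704... → 0.197.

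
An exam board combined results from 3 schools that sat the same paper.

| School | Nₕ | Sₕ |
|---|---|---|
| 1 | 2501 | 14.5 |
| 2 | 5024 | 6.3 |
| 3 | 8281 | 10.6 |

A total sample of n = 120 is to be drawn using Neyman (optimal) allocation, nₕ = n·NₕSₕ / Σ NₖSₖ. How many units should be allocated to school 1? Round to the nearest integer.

1: NₕSₕ = 2501·14.5 = 36264.5
2: NₕSₕ = 5024·6.3 = 31651.2
3: NₕSₕ = 8281·10.6 = 87778.6
Σ NₕSₕ = 155694.3.
n_1 = 120·36264.5/155694.3 = 27.951... → 28.

28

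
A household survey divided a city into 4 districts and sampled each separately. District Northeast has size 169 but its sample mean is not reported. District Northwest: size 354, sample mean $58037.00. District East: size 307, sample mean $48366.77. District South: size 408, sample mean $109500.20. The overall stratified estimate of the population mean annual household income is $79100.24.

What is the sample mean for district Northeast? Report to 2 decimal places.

N = 169 + 354 + 307 + 408 = 1238.
Overall total = μ·N = 79100.24·1238 = 97926097.12.
Subtract the known strata: 354·58037.00 + 307·48366.77 + 408·109500.20 = 80069777.99.
Remaining total for district Northeast: 97926097.12 − 80069777.99 = 17856319.13.
Divide by its size: 17856319.13 / 169 = 105658.6931... → 105658.69.

105658.69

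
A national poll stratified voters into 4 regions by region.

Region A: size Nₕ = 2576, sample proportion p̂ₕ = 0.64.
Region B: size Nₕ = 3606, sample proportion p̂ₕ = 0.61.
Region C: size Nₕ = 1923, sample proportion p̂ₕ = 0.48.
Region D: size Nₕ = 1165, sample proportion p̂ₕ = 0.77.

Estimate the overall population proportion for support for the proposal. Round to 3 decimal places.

Wₕ = Nₕ/N with N = 9270: 0.2779, 0.3890, 0.2074, 0.1257.
p̂_st = 0.2779·0.64 + 0.3890·0.61 + 0.2074·0.48 + 0.1257·0.77 ≈ 0.61148... → 0.611.

0.611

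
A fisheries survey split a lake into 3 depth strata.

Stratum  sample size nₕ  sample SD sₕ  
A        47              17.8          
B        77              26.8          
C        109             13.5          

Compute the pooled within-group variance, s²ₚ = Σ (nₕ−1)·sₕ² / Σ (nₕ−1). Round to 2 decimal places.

386.28

A: (47−1)·17.8² = 46·316.84 = 14574.64
B: (77−1)·26.8² = 76·718.24 = 54586.24
C: (109−1)·13.5² = 108·182.25 = 19683
Numerator = 88843.88; denominator = Σ(nₕ−1) = 230.
s²ₚ = 88843.88/230 = 386.2777... → 386.28.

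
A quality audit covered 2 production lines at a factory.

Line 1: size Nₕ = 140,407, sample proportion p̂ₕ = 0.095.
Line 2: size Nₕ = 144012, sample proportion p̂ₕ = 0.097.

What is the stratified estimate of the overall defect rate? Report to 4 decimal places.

Wₕ = Nₕ/N with N = 284419: 0.4937, 0.5063.
p̂_st = 0.4937·0.095 + 0.5063·0.097 ≈ 0.096013... → 0.0960.

0.0960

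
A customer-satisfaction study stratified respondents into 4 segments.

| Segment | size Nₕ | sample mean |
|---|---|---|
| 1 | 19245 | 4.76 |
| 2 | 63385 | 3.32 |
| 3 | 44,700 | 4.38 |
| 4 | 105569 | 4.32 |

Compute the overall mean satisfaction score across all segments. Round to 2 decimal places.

4.10

N = 19245 + 63385 + 44700 + 105569 = 232899.
The stratified mean weights each stratum mean by its population share Nₕ/N.
Σ Nₕx̄ₕ = 19245·4.76 + 63385·3.32 + 44700·4.38 + 105569·4.32 = 91606.2 + 210438.2 + 195786 + 456058.08 = 953888.48.
Divide by N: 953888.48 / 232899 = 4.0957... → 4.10.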